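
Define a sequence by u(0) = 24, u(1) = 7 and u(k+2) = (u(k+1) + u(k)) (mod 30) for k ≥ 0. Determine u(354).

16

Computing terms: u(0) = 24,  u(1) = 7,  u(2) = 1,  u(3) = 8,  u(4) = 9,  u(5) = 17,  u(6) = 26,  u(7) = 13,  u(8) = 9,  u(9) = 22,  u(10) = 1,  u(11) = 23,  u(12) = 24,  u(13) = 17,  u(14) = 11,  u(15) = 28,  u(16) = 9,  u(17) = 7,  u(18) = 16,  u(19) = 23,  u(20) = 9,  u(21) = 2,  u(22) = 11,  u(23) = 13,  u(24) = 24,  u(25) = 7.
The sequence repeats with period 24.
(354 - 0) mod 24 = 18, so u(354) = u(18) = 16.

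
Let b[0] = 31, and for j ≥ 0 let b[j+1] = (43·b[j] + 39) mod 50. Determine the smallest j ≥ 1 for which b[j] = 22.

1

Listing terms: b[0] = 31; b[1] = 22; b[2] = 35; b[3] = 44; b[4] = 31.
The sequence repeats with period 4.
The value 22 first appears (with j ≥ 1) at b[1].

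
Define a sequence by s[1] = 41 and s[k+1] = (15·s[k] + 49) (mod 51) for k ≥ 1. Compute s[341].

37

Listing terms: s[1] = 41; s[2] = 1; s[3] = 13; s[4] = 40; s[5] = 37; s[6] = 43; s[7] = 31; s[8] = 4; s[9] = 7; s[10] = 1.
Since s[10] = s[2] = 1, the sequence is eventually periodic: after a pre-period of length 1 it cycles with period 8.
For k ≥ 2, s[k] depends only on (k - 2) mod 8. (341 - 2) mod 8 = 3, so s[341] = s[5] = 37.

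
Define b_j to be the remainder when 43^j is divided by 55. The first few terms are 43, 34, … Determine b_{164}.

We have b_1 = 43,  b_2 = 34,  b_3 = 32,  b_4 = 1,  b_5 = 43.
The sequence repeats with period 4.
(164 - 1) mod 4 = 3, so b_{164} = b_4 = 1.

1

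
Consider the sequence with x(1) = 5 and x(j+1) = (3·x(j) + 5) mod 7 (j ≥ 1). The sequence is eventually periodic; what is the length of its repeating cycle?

6

x(1) = 5, x(2) = 6, x(3) = 2, x(4) = 4, x(5) = 3, x(6) = 0, x(7) = 5.
Since x(7) = x(1) = 5, the sequence is periodic with period 6.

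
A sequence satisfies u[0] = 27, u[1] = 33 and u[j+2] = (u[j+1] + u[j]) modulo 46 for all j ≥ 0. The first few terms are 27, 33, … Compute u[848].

14

We have u[0] = 27,  u[1] = 33,  u[2] = 14,  u[3] = 1,  u[4] = 15,  u[5] = 16,  u[6] = 31,  u[7] = 1,  u[8] = 32,  u[9] = 33,  u[10] = 19,  u[11] = 6,  u[12] = 25,  u[13] = 31,  u[14] = 10,  u[15] = 41,  u[16] = 5,  u[17] = 0,  u[18] = 5,  u[19] = 5,  u[20] = 10,  u[21] = 15,  u[22] = 25,  u[23] = 40,  u[24] = 19,  u[25] = 13,  u[26] = 32,  u[27] = 45,  u[28] = 31,  u[29] = 30,  u[30] = 15,  u[31] = 45,  u[32] = 14,  u[33] = 13,  u[34] = 27,  u[35] = 40,  u[36] = 21,  u[37] = 15,  u[38] = 36,  u[39] = 5,  u[40] = 41,  u[41] = 0,  u[42] = 41,  u[43] = 41,  u[44] = 36,  u[45] = 31,  u[46] = 21,  u[47] = 6,  u[48] = 27,  u[49] = 33.
Since (u[48], u[49]) = (u[0], u[1]) = (27, 33) (two consecutive terms determine the rest), the sequence is periodic with period 48.
(848 - 0) mod 48 = 32, so u[848] = u[32] = 14.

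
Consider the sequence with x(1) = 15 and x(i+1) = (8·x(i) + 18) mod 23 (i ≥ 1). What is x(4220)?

x(1) = 15,  x(2) = 0,  x(3) = 18,  x(4) = 1,  x(5) = 3,  x(6) = 19,  x(7) = 9,  x(8) = 21,  x(9) = 2,  x(10) = 11,  x(11) = 14,  x(12) = 15.
Since x(12) = x(1) = 15, the sequence is periodic with period 11.
(4220 - 1) mod 11 = 6, so x(4220) = x(7) = 9.

9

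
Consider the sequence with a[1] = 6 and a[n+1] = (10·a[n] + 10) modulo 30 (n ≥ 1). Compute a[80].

Listing terms: a[1] = 6, a[2] = 10, a[3] = 20, a[4] = 0, a[5] = 10.
Since a[5] = a[2] = 10, the sequence is eventually periodic: after a pre-period of length 1 it cycles with period 3.
For n ≥ 2, a[n] depends only on (n - 2) mod 3. (80 - 2) mod 3 = 0, so a[80] = a[2] = 10.

10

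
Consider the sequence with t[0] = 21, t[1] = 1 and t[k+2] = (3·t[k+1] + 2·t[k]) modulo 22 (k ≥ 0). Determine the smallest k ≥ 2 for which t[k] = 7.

10

Computing terms: t[0] = 21; t[1] = 1; t[2] = 1; t[3] = 5; t[4] = 17; t[5] = 17; t[6] = 19; t[7] = 3; t[8] = 3; t[9] = 15; t[10] = 7; t[11] = 7; t[12] = 13; t[13] = 9; t[14] = 9; t[15] = 1; t[16] = 21; t[17] = 21; t[18] = 17; t[19] = 5; t[20] = 5; t[21] = 3; t[22] = 19; t[23] = 19; t[24] = 7; t[25] = 15; t[26] = 15; t[27] = 9; t[28] = 13; t[29] = 13; t[30] = 21; t[31] = 1.
The sequence repeats with period 30.
The value 7 first appears (with k ≥ 2) at t[10].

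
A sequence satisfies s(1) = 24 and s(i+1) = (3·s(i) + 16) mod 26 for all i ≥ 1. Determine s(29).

Computing terms: s(1) = 24, s(2) = 10, s(3) = 20, s(4) = 24.
Since s(4) = s(1) = 24, the sequence is periodic with period 3.
So s(29) = s(1 + ((29-1) mod 3)) = s(2) = 10.

10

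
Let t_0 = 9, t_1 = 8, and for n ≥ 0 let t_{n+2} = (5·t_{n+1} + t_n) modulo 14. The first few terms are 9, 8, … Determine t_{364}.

t_0 = 9; t_1 = 8; t_2 = 7; t_3 = 1; t_4 = 12; t_5 = 5; t_6 = 9; t_7 = 8.
Since (t_6, t_7) = (t_0, t_1) = (9, 8) (two consecutive terms determine the rest), the sequence is periodic with period 6.
(364 - 0) mod 6 = 4, so t_{364} = t_4 = 12.

12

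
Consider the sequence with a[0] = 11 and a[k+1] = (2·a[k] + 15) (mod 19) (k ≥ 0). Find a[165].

3

We have a[0] = 11,  a[1] = 18,  a[2] = 13,  a[3] = 3,  a[4] = 2,  a[5] = 0,  a[6] = 15,  a[7] = 7,  a[8] = 10,  a[9] = 16,  a[10] = 9,  a[11] = 14,  a[12] = 5,  a[13] = 6,  a[14] = 8,  a[15] = 12,  a[16] = 1,  a[17] = 17,  a[18] = 11.
Since a[18] = a[0] = 11, the sequence is periodic with period 18.
(165 - 0) mod 18 = 3, so a[165] = a[3] = 3.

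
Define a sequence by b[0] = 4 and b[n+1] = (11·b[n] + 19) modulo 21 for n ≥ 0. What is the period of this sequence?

6

b[0] = 4,  b[1] = 0,  b[2] = 19,  b[3] = 18,  b[4] = 7,  b[5] = 12,  b[6] = 4.
The sequence repeats with period 6.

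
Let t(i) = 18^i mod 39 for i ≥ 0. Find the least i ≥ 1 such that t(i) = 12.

We have t(0) = 1; t(1) = 18; t(2) = 12; t(3) = 21; t(4) = 27; t(5) = 18.
Since t(5) = t(1) = 18, the sequence is eventually periodic: after a pre-period of length 1 it cycles with period 4.
The value 12 first appears (with i ≥ 1) at t(2).

2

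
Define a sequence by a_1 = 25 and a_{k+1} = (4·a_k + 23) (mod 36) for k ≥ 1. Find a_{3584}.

15

Computing terms: a_1 = 25; a_2 = 15; a_3 = 11; a_4 = 31; a_5 = 3; a_6 = 35; a_7 = 19; a_8 = 27; a_9 = 23; a_{10} = 7; a_{11} = 15.
Since a_{11} = a_2 = 15, the sequence is eventually periodic: after a pre-period of length 1 it cycles with period 9.
For k ≥ 2, a_k depends only on (k - 2) mod 9. (3584 - 2) mod 9 = 0, so a_{3584} = a_2 = 15.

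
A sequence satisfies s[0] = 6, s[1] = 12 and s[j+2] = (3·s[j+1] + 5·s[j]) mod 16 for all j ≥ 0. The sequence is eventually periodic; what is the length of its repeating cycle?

s[0] = 6, s[1] = 12, s[2] = 2, s[3] = 2, s[4] = 0, s[5] = 10, s[6] = 14, s[7] = 12, s[8] = 10, s[9] = 10, s[10] = 0, s[11] = 2, s[12] = 6, s[13] = 12.
The sequence repeats with period 12.

12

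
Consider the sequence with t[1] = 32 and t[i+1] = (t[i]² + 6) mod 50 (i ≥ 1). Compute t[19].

42

We have t[1] = 32,  t[2] = 30,  t[3] = 6,  t[4] = 42,  t[5] = 20,  t[6] = 6.
Since t[6] = t[3] = 6, the sequence is eventually periodic: after a pre-period of length 2 it cycles with period 3.
For i ≥ 3, t[i] depends only on (i - 3) mod 3. (19 - 3) mod 3 = 1, so t[19] = t[4] = 42.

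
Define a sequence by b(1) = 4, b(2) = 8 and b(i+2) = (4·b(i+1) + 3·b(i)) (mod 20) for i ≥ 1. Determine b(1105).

4

Computing terms: b(1) = 4, b(2) = 8, b(3) = 4, b(4) = 0, b(5) = 12, b(6) = 8, b(7) = 8, b(8) = 16, b(9) = 8, b(10) = 0, b(11) = 4, b(12) = 16, b(13) = 16, b(14) = 12, b(15) = 16, b(16) = 0, b(17) = 8, b(18) = 12, b(19) = 12, b(20) = 4, b(21) = 12, b(22) = 0, b(23) = 16, b(24) = 4, b(25) = 4, b(26) = 8.
Since (b(25), b(26)) = (b(1), b(2)) = (4, 8) (two consecutive terms determine the rest), the sequence is periodic with period 24.
So b(1105) = b(1 + ((1105-1) mod 24)) = b(1) = 4.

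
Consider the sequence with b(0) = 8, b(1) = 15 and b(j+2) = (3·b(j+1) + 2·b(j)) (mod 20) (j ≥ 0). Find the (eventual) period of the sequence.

24

Listing terms: b(0) = 8,  b(1) = 15,  b(2) = 1,  b(3) = 13,  b(4) = 1,  b(5) = 9,  b(6) = 9,  b(7) = 5,  b(8) = 13,  b(9) = 9,  b(10) = 13,  b(11) = 17,  b(12) = 17,  b(13) = 5,  b(14) = 9,  b(15) = 17,  b(16) = 9,  b(17) = 1,  b(18) = 1,  b(19) = 5,  b(20) = 17,  b(21) = 1,  b(22) = 17,  b(23) = 13,  b(24) = 13,  b(25) = 5,  b(26) = 1,  b(27) = 13.
Since (b(26), b(27)) = (b(2), b(3)) = (1, 13) (two consecutive terms determine the rest), the sequence is eventually periodic: after a pre-period of length 2 it cycles with period 24.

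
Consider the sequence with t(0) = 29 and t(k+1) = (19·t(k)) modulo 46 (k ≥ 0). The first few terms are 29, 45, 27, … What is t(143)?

17

t(0) = 29, t(1) = 45, t(2) = 27, t(3) = 7, t(4) = 41, t(5) = 43, t(6) = 35, t(7) = 21, t(8) = 31, t(9) = 37, t(10) = 13, t(11) = 17, t(12) = 1, t(13) = 19, t(14) = 39, t(15) = 5, t(16) = 3, t(17) = 11, t(18) = 25, t(19) = 15, t(20) = 9, t(21) = 33, t(22) = 29.
The sequence repeats with period 22.
(143 - 0) mod 22 = 11, so t(143) = t(11) = 17.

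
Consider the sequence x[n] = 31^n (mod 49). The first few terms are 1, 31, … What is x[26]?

Computing terms: x[0] = 1; x[1] = 31; x[2] = 30; x[3] = 48; x[4] = 18; x[5] = 19; x[6] = 1.
The sequence repeats with period 6.
So x[26] = x[0 + ((26-0) mod 6)] = x[2] = 30.

30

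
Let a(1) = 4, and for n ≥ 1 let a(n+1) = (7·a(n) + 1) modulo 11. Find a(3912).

Listing terms: a(1) = 4; a(2) = 7; a(3) = 6; a(4) = 10; a(5) = 5; a(6) = 3; a(7) = 0; a(8) = 1; a(9) = 8; a(10) = 2; a(11) = 4.
The sequence repeats with period 10.
So a(3912) = a(1 + ((3912-1) mod 10)) = a(2) = 7.

7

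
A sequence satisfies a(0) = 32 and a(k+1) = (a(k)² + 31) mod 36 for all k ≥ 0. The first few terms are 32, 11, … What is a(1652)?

8

We have a(0) = 32,  a(1) = 11,  a(2) = 8,  a(3) = 23,  a(4) = 20,  a(5) = 35,  a(6) = 32.
The sequence repeats with period 6.
(1652 - 0) mod 6 = 2, so a(1652) = a(2) = 8.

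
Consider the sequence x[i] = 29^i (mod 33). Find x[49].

Listing terms: x[0] = 1; x[1] = 29; x[2] = 16; x[3] = 2; x[4] = 25; x[5] = 32; x[6] = 4; x[7] = 17; x[8] = 31; x[9] = 8; x[10] = 1.
Since x[10] = x[0] = 1, the sequence is periodic with period 10.
So x[49] = x[0 + ((49-0) mod 10)] = x[9] = 8.

8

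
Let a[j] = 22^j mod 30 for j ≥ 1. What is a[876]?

16

We have a[1] = 22,  a[2] = 4,  a[3] = 28,  a[4] = 16,  a[5] = 22.
Since a[5] = a[1] = 22, the sequence is periodic with period 4.
(876 - 1) mod 4 = 3, so a[876] = a[4] = 16.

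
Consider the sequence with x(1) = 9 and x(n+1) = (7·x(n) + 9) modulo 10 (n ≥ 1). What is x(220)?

Computing terms: x(1) = 9; x(2) = 2; x(3) = 3; x(4) = 0; x(5) = 9.
Since x(5) = x(1) = 9, the sequence is periodic with period 4.
(220 - 1) mod 4 = 3, so x(220) = x(4) = 0.

0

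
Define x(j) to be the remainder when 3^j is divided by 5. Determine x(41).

x(0) = 1; x(1) = 3; x(2) = 4; x(3) = 2; x(4) = 1.
The sequence repeats with period 4.
(41 - 0) mod 4 = 1, so x(41) = x(1) = 3.

3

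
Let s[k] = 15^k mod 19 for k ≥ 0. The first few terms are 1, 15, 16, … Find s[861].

Computing terms: s[0] = 1,  s[1] = 15,  s[2] = 16,  s[3] = 12,  s[4] = 9,  s[5] = 2,  s[6] = 11,  s[7] = 13,  s[8] = 5,  s[9] = 18,  s[10] = 4,  s[11] = 3,  s[12] = 7,  s[13] = 10,  s[14] = 17,  s[15] = 8,  s[16] = 6,  s[17] = 14,  s[18] = 1.
Since s[18] = s[0] = 1, the sequence is periodic with period 18.
So s[861] = s[0 + ((861-0) mod 18)] = s[15] = 8.

8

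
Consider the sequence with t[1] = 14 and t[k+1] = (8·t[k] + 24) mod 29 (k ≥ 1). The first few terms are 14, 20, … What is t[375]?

0

We have t[1] = 14, t[2] = 20, t[3] = 10, t[4] = 17, t[5] = 15, t[6] = 28, t[7] = 16, t[8] = 7, t[9] = 22, t[10] = 26, t[11] = 0, t[12] = 24, t[13] = 13, t[14] = 12, t[15] = 4, t[16] = 27, t[17] = 8, t[18] = 1, t[19] = 3, t[20] = 19, t[21] = 2, t[22] = 11, t[23] = 25, t[24] = 21, t[25] = 18, t[26] = 23, t[27] = 5, t[28] = 6, t[29] = 14.
The sequence repeats with period 28.
(375 - 1) mod 28 = 10, so t[375] = t[11] = 0.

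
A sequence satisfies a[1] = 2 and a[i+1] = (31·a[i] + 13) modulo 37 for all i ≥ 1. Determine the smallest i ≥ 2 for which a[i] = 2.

5

Listing terms: a[1] = 2; a[2] = 1; a[3] = 7; a[4] = 8; a[5] = 2.
Since a[5] = a[1] = 2, the sequence is periodic with period 4.
The value 2 next appears (with i ≥ 2) at a[5].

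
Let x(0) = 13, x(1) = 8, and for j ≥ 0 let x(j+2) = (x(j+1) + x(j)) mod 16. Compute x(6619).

0

Listing terms: x(0) = 13, x(1) = 8, x(2) = 5, x(3) = 13, x(4) = 2, x(5) = 15, x(6) = 1, x(7) = 0, x(8) = 1, x(9) = 1, x(10) = 2, x(11) = 3, x(12) = 5, x(13) = 8, x(14) = 13, x(15) = 5, x(16) = 2, x(17) = 7, x(18) = 9, x(19) = 0, x(20) = 9, x(21) = 9, x(22) = 2, x(23) = 11, x(24) = 13, x(25) = 8.
The sequence repeats with period 24.
(6619 - 0) mod 24 = 19, so x(6619) = x(19) = 0.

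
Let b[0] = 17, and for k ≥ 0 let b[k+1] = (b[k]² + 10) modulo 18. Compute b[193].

11

Computing terms: b[0] = 17,  b[1] = 11,  b[2] = 5,  b[3] = 17.
The sequence repeats with period 3.
(193 - 0) mod 3 = 1, so b[193] = b[1] = 11.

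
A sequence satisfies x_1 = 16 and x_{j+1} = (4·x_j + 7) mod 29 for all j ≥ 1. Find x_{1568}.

24

Computing terms: x_1 = 16,  x_2 = 13,  x_3 = 1,  x_4 = 11,  x_5 = 22,  x_6 = 8,  x_7 = 10,  x_8 = 18,  x_9 = 21,  x_{10} = 4,  x_{11} = 23,  x_{12} = 12,  x_{13} = 26,  x_{14} = 24,  x_{15} = 16.
Since x_{15} = x_1 = 16, the sequence is periodic with period 14.
(1568 - 1) mod 14 = 13, so x_{1568} = x_{14} = 24.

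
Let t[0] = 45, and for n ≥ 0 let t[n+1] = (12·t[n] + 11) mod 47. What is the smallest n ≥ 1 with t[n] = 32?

5

Listing terms: t[0] = 45, t[1] = 34, t[2] = 43, t[3] = 10, t[4] = 37, t[5] = 32, t[6] = 19, t[7] = 4, t[8] = 12, t[9] = 14, t[10] = 38, t[11] = 44, t[12] = 22, t[13] = 40, t[14] = 21, t[15] = 28, t[16] = 18, t[17] = 39, t[18] = 9, t[19] = 25, t[20] = 29, t[21] = 30, t[22] = 42, t[23] = 45.
Since t[23] = t[0] = 45, the sequence is periodic with period 23.
The value 32 first appears (with n ≥ 1) at t[5].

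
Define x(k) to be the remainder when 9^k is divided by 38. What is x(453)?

7

x(0) = 1; x(1) = 9; x(2) = 5; x(3) = 7; x(4) = 25; x(5) = 35; x(6) = 11; x(7) = 23; x(8) = 17; x(9) = 1.
Since x(9) = x(0) = 1, the sequence is periodic with period 9.
(453 - 0) mod 9 = 3, so x(453) = x(3) = 7.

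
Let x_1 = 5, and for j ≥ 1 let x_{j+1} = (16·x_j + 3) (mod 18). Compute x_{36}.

Computing terms: x_1 = 5, x_2 = 11, x_3 = 17, x_4 = 5.
Since x_4 = x_1 = 5, the sequence is periodic with period 3.
So x_{36} = x_{1 + ((36-1) mod 3)} = x_3 = 17.

17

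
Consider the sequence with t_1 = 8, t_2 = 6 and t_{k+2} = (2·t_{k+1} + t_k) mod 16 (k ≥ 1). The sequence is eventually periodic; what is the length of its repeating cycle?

We have t_1 = 8,  t_2 = 6,  t_3 = 4,  t_4 = 14,  t_5 = 0,  t_6 = 14,  t_7 = 12,  t_8 = 6,  t_9 = 8,  t_{10} = 6.
Since (t_9, t_{10}) = (t_1, t_2) = (8, 6) (two consecutive terms determine the rest), the sequence is periodic with period 8.

8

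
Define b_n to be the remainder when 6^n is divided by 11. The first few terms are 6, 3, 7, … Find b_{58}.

b_1 = 6, b_2 = 3, b_3 = 7, b_4 = 9, b_5 = 10, b_6 = 5, b_7 = 8, b_8 = 4, b_9 = 2, b_{10} = 1, b_{11} = 6.
The sequence repeats with period 10.
So b_{58} = b_{1 + ((58-1) mod 10)} = b_8 = 4.

4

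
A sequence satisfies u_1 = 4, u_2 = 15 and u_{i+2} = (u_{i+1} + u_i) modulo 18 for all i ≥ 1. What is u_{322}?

0

Computing terms: u_1 = 4; u_2 = 15; u_3 = 1; u_4 = 16; u_5 = 17; u_6 = 15; u_7 = 14; u_8 = 11; u_9 = 7; u_{10} = 0; u_{11} = 7; u_{12} = 7; u_{13} = 14; u_{14} = 3; u_{15} = 17; u_{16} = 2; u_{17} = 1; u_{18} = 3; u_{19} = 4; u_{20} = 7; u_{21} = 11; u_{22} = 0; u_{23} = 11; u_{24} = 11; u_{25} = 4; u_{26} = 15.
Since (u_{25}, u_{26}) = (u_1, u_2) = (4, 15) (two consecutive terms determine the rest), the sequence is periodic with period 24.
(322 - 1) mod 24 = 9, so u_{322} = u_{10} = 0.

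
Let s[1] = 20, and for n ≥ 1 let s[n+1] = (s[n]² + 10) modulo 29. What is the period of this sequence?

s[1] = 20, s[2] = 4, s[3] = 26, s[4] = 19, s[5] = 23, s[6] = 17, s[7] = 9, s[8] = 4.
Since s[8] = s[2] = 4, the sequence is eventually periodic: after a pre-period of length 1 it cycles with period 6.

6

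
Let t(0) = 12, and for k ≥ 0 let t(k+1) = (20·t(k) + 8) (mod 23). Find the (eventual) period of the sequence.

22

t(0) = 12; t(1) = 18; t(2) = 0; t(3) = 8; t(4) = 7; t(5) = 10; t(6) = 1; t(7) = 5; t(8) = 16; t(9) = 6; t(10) = 13; t(11) = 15; t(12) = 9; t(13) = 4; t(14) = 19; t(15) = 20; t(16) = 17; t(17) = 3; t(18) = 22; t(19) = 11; t(20) = 21; t(21) = 14; t(22) = 12.
Since t(22) = t(0) = 12, the sequence is periodic with period 22.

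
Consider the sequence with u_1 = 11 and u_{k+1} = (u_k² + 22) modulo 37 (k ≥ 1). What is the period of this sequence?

Listing terms: u_1 = 11; u_2 = 32; u_3 = 10; u_4 = 11.
The sequence repeats with period 3.

3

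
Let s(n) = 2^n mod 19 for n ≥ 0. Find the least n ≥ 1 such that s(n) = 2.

Computing terms: s(0) = 1; s(1) = 2; s(2) = 4; s(3) = 8; s(4) = 16; s(5) = 13; s(6) = 7; s(7) = 14; s(8) = 9; s(9) = 18; s(10) = 17; s(11) = 15; s(12) = 11; s(13) = 3; s(14) = 6; s(15) = 12; s(16) = 5; s(17) = 10; s(18) = 1.
Since s(18) = s(0) = 1, the sequence is periodic with period 18.
The value 2 first appears (with n ≥ 1) at s(1).

1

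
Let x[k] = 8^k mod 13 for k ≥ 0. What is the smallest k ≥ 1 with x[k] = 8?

Computing terms: x[0] = 1,  x[1] = 8,  x[2] = 12,  x[3] = 5,  x[4] = 1.
Since x[4] = x[0] = 1, the sequence is periodic with period 4.
The value 8 first appears (with k ≥ 1) at x[1].

1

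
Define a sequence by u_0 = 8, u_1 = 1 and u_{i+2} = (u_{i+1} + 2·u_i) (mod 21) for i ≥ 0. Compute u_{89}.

7

u_0 = 8, u_1 = 1, u_2 = 17, u_3 = 19, u_4 = 11, u_5 = 7, u_6 = 8, u_7 = 1.
The sequence repeats with period 6.
(89 - 0) mod 6 = 5, so u_{89} = u_5 = 7.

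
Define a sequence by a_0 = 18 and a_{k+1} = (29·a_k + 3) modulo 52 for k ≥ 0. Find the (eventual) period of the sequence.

Listing terms: a_0 = 18,  a_1 = 5,  a_2 = 44,  a_3 = 31,  a_4 = 18.
The sequence repeats with period 4.

4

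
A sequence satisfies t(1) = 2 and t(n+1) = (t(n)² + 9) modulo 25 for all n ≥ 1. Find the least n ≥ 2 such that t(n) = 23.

6

t(1) = 2, t(2) = 13, t(3) = 3, t(4) = 18, t(5) = 8, t(6) = 23, t(7) = 13.
Since t(7) = t(2) = 13, the sequence is eventually periodic: after a pre-period of length 1 it cycles with period 5.
The value 23 first appears (with n ≥ 2) at t(6).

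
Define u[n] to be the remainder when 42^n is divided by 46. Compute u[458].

8

Computing terms: u[1] = 42,  u[2] = 16,  u[3] = 28,  u[4] = 26,  u[5] = 34,  u[6] = 2,  u[7] = 38,  u[8] = 32,  u[9] = 10,  u[10] = 6,  u[11] = 22,  u[12] = 4,  u[13] = 30,  u[14] = 18,  u[15] = 20,  u[16] = 12,  u[17] = 44,  u[18] = 8,  u[19] = 14,  u[20] = 36,  u[21] = 40,  u[22] = 24,  u[23] = 42.
The sequence repeats with period 22.
So u[458] = u[1 + ((458-1) mod 22)] = u[18] = 8.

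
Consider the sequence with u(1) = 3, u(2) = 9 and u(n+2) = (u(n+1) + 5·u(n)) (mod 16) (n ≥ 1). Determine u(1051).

15

u(1) = 3; u(2) = 9; u(3) = 8; u(4) = 5; u(5) = 13; u(6) = 6; u(7) = 7; u(8) = 5; u(9) = 8; u(10) = 1; u(11) = 9; u(12) = 14; u(13) = 11; u(14) = 1; u(15) = 8; u(16) = 13; u(17) = 5; u(18) = 6; u(19) = 15; u(20) = 13; u(21) = 8; u(22) = 9; u(23) = 1; u(24) = 14; u(25) = 3; u(26) = 9.
Since (u(25), u(26)) = (u(1), u(2)) = (3, 9) (two consecutive terms determine the rest), the sequence is periodic with period 24.
(1051 - 1) mod 24 = 18, so u(1051) = u(19) = 15.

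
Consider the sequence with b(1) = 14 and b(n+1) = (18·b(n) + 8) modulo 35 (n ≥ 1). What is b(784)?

7

Listing terms: b(1) = 14,  b(2) = 15,  b(3) = 33,  b(4) = 7,  b(5) = 29,  b(6) = 5,  b(7) = 28,  b(8) = 22,  b(9) = 19,  b(10) = 0,  b(11) = 8,  b(12) = 12,  b(13) = 14.
Since b(13) = b(1) = 14, the sequence is periodic with period 12.
So b(784) = b(1 + ((784-1) mod 12)) = b(4) = 7.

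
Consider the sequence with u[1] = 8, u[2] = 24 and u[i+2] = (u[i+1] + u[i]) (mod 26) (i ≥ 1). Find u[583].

16

u[1] = 8,  u[2] = 24,  u[3] = 6,  u[4] = 4,  u[5] = 10,  u[6] = 14,  u[7] = 24,  u[8] = 12,  u[9] = 10,  u[10] = 22,  u[11] = 6,  u[12] = 2,  u[13] = 8,  u[14] = 10,  u[15] = 18,  u[16] = 2,  u[17] = 20,  u[18] = 22,  u[19] = 16,  u[20] = 12,  u[21] = 2,  u[22] = 14,  u[23] = 16,  u[24] = 4,  u[25] = 20,  u[26] = 24,  u[27] = 18,  u[28] = 16,  u[29] = 8,  u[30] = 24.
Since (u[29], u[30]) = (u[1], u[2]) = (8, 24) (two consecutive terms determine the rest), the sequence is periodic with period 28.
So u[583] = u[1 + ((583-1) mod 28)] = u[23] = 16.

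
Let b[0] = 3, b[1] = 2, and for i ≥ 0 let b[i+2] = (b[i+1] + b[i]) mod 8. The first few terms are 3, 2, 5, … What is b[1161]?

3

Listing terms: b[0] = 3, b[1] = 2, b[2] = 5, b[3] = 7, b[4] = 4, b[5] = 3, b[6] = 7, b[7] = 2, b[8] = 1, b[9] = 3, b[10] = 4, b[11] = 7, b[12] = 3, b[13] = 2.
The sequence repeats with period 12.
(1161 - 0) mod 12 = 9, so b[1161] = b[9] = 3.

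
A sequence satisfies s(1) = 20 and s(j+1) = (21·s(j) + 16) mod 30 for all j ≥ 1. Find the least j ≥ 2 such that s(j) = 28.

Computing terms: s(1) = 20, s(2) = 16, s(3) = 22, s(4) = 28, s(5) = 4, s(6) = 10, s(7) = 16.
Since s(7) = s(2) = 16, the sequence is eventually periodic: after a pre-period of length 1 it cycles with period 5.
The value 28 first appears (with j ≥ 2) at s(4).

4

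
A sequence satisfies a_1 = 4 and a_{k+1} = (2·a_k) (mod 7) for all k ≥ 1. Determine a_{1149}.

a_1 = 4,  a_2 = 1,  a_3 = 2,  a_4 = 4.
The sequence repeats with period 3.
(1149 - 1) mod 3 = 2, so a_{1149} = a_3 = 2.

2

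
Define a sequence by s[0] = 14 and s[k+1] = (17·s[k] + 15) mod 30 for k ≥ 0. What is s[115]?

Listing terms: s[0] = 14, s[1] = 13, s[2] = 26, s[3] = 7, s[4] = 14.
The sequence repeats with period 4.
So s[115] = s[0 + ((115-0) mod 4)] = s[3] = 7.

7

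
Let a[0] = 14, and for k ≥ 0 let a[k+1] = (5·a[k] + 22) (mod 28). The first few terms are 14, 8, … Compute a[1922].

6

Listing terms: a[0] = 14; a[1] = 8; a[2] = 6; a[3] = 24; a[4] = 2; a[5] = 4; a[6] = 14.
Since a[6] = a[0] = 14, the sequence is periodic with period 6.
So a[1922] = a[0 + ((1922-0) mod 6)] = a[2] = 6.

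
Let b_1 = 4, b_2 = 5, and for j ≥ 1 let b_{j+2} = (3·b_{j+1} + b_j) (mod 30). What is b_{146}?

5

b_1 = 4; b_2 = 5; b_3 = 19; b_4 = 2; b_5 = 25; b_6 = 17; b_7 = 16; b_8 = 5; b_9 = 1; b_{10} = 8; b_{11} = 25; b_{12} = 23; b_{13} = 4; b_{14} = 5.
Since (b_{13}, b_{14}) = (b_1, b_2) = (4, 5) (two consecutive terms determine the rest), the sequence is periodic with period 12.
(146 - 1) mod 12 = 1, so b_{146} = b_2 = 5.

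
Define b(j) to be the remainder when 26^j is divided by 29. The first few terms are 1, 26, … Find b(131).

Listing terms: b(0) = 1; b(1) = 26; b(2) = 9; b(3) = 2; b(4) = 23; b(5) = 18; b(6) = 4; b(7) = 17; b(8) = 7; b(9) = 8; b(10) = 5; b(11) = 14; b(12) = 16; b(13) = 10; b(14) = 28; b(15) = 3; b(16) = 20; b(17) = 27; b(18) = 6; b(19) = 11; b(20) = 25; b(21) = 12; b(22) = 22; b(23) = 21; b(24) = 24; b(25) = 15; b(26) = 13; b(27) = 19; b(28) = 1.
Since b(28) = b(0) = 1, the sequence is periodic with period 28.
(131 - 0) mod 28 = 19, so b(131) = b(19) = 11.

11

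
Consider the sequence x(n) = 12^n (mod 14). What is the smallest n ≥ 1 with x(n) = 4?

2

We have x(0) = 1,  x(1) = 12,  x(2) = 4,  x(3) = 6,  x(4) = 2,  x(5) = 10,  x(6) = 8,  x(7) = 12.
Since x(7) = x(1) = 12, the sequence is eventually periodic: after a pre-period of length 1 it cycles with period 6.
The value 4 first appears (with n ≥ 1) at x(2).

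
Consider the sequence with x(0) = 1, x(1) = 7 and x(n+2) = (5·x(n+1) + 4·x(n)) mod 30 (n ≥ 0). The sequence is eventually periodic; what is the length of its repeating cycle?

8

x(0) = 1; x(1) = 7; x(2) = 9; x(3) = 13; x(4) = 11; x(5) = 17; x(6) = 9; x(7) = 23; x(8) = 1; x(9) = 7.
Since (x(8), x(9)) = (x(0), x(1)) = (1, 7) (two consecutive terms determine the rest), the sequence is periodic with period 8.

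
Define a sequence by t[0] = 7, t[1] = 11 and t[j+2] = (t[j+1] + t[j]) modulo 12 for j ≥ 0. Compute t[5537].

Computing terms: t[0] = 7,  t[1] = 11,  t[2] = 6,  t[3] = 5,  t[4] = 11,  t[5] = 4,  t[6] = 3,  t[7] = 7,  t[8] = 10,  t[9] = 5,  t[10] = 3,  t[11] = 8,  t[12] = 11,  t[13] = 7,  t[14] = 6,  t[15] = 1,  t[16] = 7,  t[17] = 8,  t[18] = 3,  t[19] = 11,  t[20] = 2,  t[21] = 1,  t[22] = 3,  t[23] = 4,  t[24] = 7,  t[25] = 11.
Since (t[24], t[25]) = (t[0], t[1]) = (7, 11) (two consecutive terms determine the rest), the sequence is periodic with period 24.
(5537 - 0) mod 24 = 17, so t[5537] = t[17] = 8.

8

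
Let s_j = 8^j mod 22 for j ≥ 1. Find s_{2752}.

s_1 = 8; s_2 = 20; s_3 = 6; s_4 = 4; s_5 = 10; s_6 = 14; s_7 = 2; s_8 = 16; s_9 = 18; s_{10} = 12; s_{11} = 8.
Since s_{11} = s_1 = 8, the sequence is periodic with period 10.
(2752 - 1) mod 10 = 1, so s_{2752} = s_2 = 20.

20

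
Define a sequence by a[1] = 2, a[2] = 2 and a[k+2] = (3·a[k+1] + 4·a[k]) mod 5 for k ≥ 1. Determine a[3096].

We have a[1] = 2; a[2] = 2; a[3] = 4; a[4] = 0; a[5] = 1; a[6] = 3; a[7] = 3; a[8] = 1; a[9] = 0; a[10] = 4; a[11] = 2; a[12] = 2.
The sequence repeats with period 10.
So a[3096] = a[1 + ((3096-1) mod 10)] = a[6] = 3.

3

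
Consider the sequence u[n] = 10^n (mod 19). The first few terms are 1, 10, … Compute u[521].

We have u[0] = 1; u[1] = 10; u[2] = 5; u[3] = 12; u[4] = 6; u[5] = 3; u[6] = 11; u[7] = 15; u[8] = 17; u[9] = 18; u[10] = 9; u[11] = 14; u[12] = 7; u[13] = 13; u[14] = 16; u[15] = 8; u[16] = 4; u[17] = 2; u[18] = 1.
The sequence repeats with period 18.
(521 - 0) mod 18 = 17, so u[521] = u[17] = 2.

2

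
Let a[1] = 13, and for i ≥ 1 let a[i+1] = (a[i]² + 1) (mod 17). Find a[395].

a[1] = 13,  a[2] = 0,  a[3] = 1,  a[4] = 2,  a[5] = 5,  a[6] = 9,  a[7] = 14,  a[8] = 10,  a[9] = 16,  a[10] = 2.
Since a[10] = a[4] = 2, the sequence is eventually periodic: after a pre-period of length 3 it cycles with period 6.
For i ≥ 4, a[i] depends only on (i - 4) mod 6. (395 - 4) mod 6 = 1, so a[395] = a[5] = 5.

5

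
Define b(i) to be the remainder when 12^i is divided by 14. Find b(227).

b(0) = 1,  b(1) = 12,  b(2) = 4,  b(3) = 6,  b(4) = 2,  b(5) = 10,  b(6) = 8,  b(7) = 12.
Since b(7) = b(1) = 12, the sequence is eventually periodic: after a pre-period of length 1 it cycles with period 6.
For i ≥ 1, b(i) depends only on (i - 1) mod 6. (227 - 1) mod 6 = 4, so b(227) = b(5) = 10.

10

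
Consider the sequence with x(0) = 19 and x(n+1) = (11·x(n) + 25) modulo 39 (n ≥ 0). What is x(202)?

37

We have x(0) = 19,  x(1) = 0,  x(2) = 25,  x(3) = 27,  x(4) = 10,  x(5) = 18,  x(6) = 28,  x(7) = 21,  x(8) = 22,  x(9) = 33,  x(10) = 37,  x(11) = 3,  x(12) = 19.
Since x(12) = x(0) = 19, the sequence is periodic with period 12.
(202 - 0) mod 12 = 10, so x(202) = x(10) = 37.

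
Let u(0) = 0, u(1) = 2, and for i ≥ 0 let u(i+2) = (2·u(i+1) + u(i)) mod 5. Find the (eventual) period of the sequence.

12

u(0) = 0; u(1) = 2; u(2) = 4; u(3) = 0; u(4) = 4; u(5) = 3; u(6) = 0; u(7) = 3; u(8) = 1; u(9) = 0; u(10) = 1; u(11) = 2; u(12) = 0; u(13) = 2.
The sequence repeats with period 12.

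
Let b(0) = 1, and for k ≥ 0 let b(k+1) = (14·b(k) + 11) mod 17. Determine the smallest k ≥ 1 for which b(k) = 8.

1

b(0) = 1,  b(1) = 8,  b(2) = 4,  b(3) = 16,  b(4) = 14,  b(5) = 3,  b(6) = 2,  b(7) = 5,  b(8) = 13,  b(9) = 6,  b(10) = 10,  b(11) = 15,  b(12) = 0,  b(13) = 11,  b(14) = 12,  b(15) = 9,  b(16) = 1.
The sequence repeats with period 16.
The value 8 first appears (with k ≥ 1) at b(1).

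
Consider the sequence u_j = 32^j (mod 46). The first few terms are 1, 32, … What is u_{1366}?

Listing terms: u_0 = 1,  u_1 = 32,  u_2 = 12,  u_3 = 16,  u_4 = 6,  u_5 = 8,  u_6 = 26,  u_7 = 4,  u_8 = 36,  u_9 = 2,  u_{10} = 18,  u_{11} = 24,  u_{12} = 32.
Since u_{12} = u_1 = 32, the sequence is eventually periodic: after a pre-period of length 1 it cycles with period 11.
For j ≥ 1, u_j depends only on (j - 1) mod 11. (1366 - 1) mod 11 = 1, so u_{1366} = u_2 = 12.

12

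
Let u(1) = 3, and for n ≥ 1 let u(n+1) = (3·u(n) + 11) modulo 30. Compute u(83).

Listing terms: u(1) = 3,  u(2) = 20,  u(3) = 11,  u(4) = 14,  u(5) = 23,  u(6) = 20.
Since u(6) = u(2) = 20, the sequence is eventually periodic: after a pre-period of length 1 it cycles with period 4.
For n ≥ 2, u(n) depends only on (n - 2) mod 4. (83 - 2) mod 4 = 1, so u(83) = u(3) = 11.

11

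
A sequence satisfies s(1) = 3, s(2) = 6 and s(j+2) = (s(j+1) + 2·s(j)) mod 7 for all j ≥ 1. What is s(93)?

We have s(1) = 3, s(2) = 6, s(3) = 5, s(4) = 3, s(5) = 6.
The sequence repeats with period 3.
(93 - 1) mod 3 = 2, so s(93) = s(3) = 5.

5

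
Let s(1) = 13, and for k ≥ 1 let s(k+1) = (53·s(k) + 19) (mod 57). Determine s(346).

Computing terms: s(1) = 13,  s(2) = 24,  s(3) = 37,  s(4) = 42,  s(5) = 22,  s(6) = 45,  s(7) = 10,  s(8) = 36,  s(9) = 46,  s(10) = 6,  s(11) = 52,  s(12) = 39,  s(13) = 34,  s(14) = 54,  s(15) = 31,  s(16) = 9,  s(17) = 40,  s(18) = 30,  s(19) = 13.
Since s(19) = s(1) = 13, the sequence is periodic with period 18.
(346 - 1) mod 18 = 3, so s(346) = s(4) = 42.

42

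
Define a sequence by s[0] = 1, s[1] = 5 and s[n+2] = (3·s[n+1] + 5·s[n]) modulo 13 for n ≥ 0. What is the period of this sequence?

12

We have s[0] = 1; s[1] = 5; s[2] = 7; s[3] = 7; s[4] = 4; s[5] = 8; s[6] = 5; s[7] = 3; s[8] = 8; s[9] = 0; s[10] = 1; s[11] = 3; s[12] = 1; s[13] = 5.
The sequence repeats with period 12.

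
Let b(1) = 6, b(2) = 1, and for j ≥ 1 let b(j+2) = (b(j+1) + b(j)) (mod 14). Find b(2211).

7

Computing terms: b(1) = 6; b(2) = 1; b(3) = 7; b(4) = 8; b(5) = 1; b(6) = 9; b(7) = 10; b(8) = 5; b(9) = 1; b(10) = 6; b(11) = 7; b(12) = 13; b(13) = 6; b(14) = 5; b(15) = 11; b(16) = 2; b(17) = 13; b(18) = 1; b(19) = 0; b(20) = 1; b(21) = 1; b(22) = 2; b(23) = 3; b(24) = 5; b(25) = 8; b(26) = 13; b(27) = 7; b(28) = 6; b(29) = 13; b(30) = 5; b(31) = 4; b(32) = 9; b(33) = 13; b(34) = 8; b(35) = 7; b(36) = 1; b(37) = 8; b(38) = 9; b(39) = 3; b(40) = 12; b(41) = 1; b(42) = 13; b(43) = 0; b(44) = 13; b(45) = 13; b(46) = 12; b(47) = 11; b(48) = 9; b(49) = 6; b(50) = 1.
Since (b(49), b(50)) = (b(1), b(2)) = (6, 1) (two consecutive terms determine the rest), the sequence is periodic with period 48.
So b(2211) = b(1 + ((2211-1) mod 48)) = b(3) = 7.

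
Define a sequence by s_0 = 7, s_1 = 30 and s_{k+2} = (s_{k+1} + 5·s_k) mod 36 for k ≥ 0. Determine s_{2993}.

s_0 = 7,  s_1 = 30,  s_2 = 29,  s_3 = 35,  s_4 = 0,  s_5 = 31,  s_6 = 31,  s_7 = 6,  s_8 = 17,  s_9 = 11,  s_{10} = 24,  s_{11} = 7,  s_{12} = 19,  s_{13} = 18,  s_{14} = 5,  s_{15} = 23,  s_{16} = 12,  s_{17} = 19,  s_{18} = 7,  s_{19} = 30.
Since (s_{18}, s_{19}) = (s_0, s_1) = (7, 30) (two consecutive terms determine the rest), the sequence is periodic with period 18.
(2993 - 0) mod 18 = 5, so s_{2993} = s_5 = 31.

31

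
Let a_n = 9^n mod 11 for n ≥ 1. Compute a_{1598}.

3

a_1 = 9, a_2 = 4, a_3 = 3, a_4 = 5, a_5 = 1, a_6 = 9.
The sequence repeats with period 5.
So a_{1598} = a_{1 + ((1598-1) mod 5)} = a_3 = 3.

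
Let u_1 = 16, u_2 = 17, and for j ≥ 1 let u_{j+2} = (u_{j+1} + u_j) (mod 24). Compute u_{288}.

1

We have u_1 = 16,  u_2 = 17,  u_3 = 9,  u_4 = 2,  u_5 = 11,  u_6 = 13,  u_7 = 0,  u_8 = 13,  u_9 = 13,  u_{10} = 2,  u_{11} = 15,  u_{12} = 17,  u_{13} = 8,  u_{14} = 1,  u_{15} = 9,  u_{16} = 10,  u_{17} = 19,  u_{18} = 5,  u_{19} = 0,  u_{20} = 5,  u_{21} = 5,  u_{22} = 10,  u_{23} = 15,  u_{24} = 1,  u_{25} = 16,  u_{26} = 17.
The sequence repeats with period 24.
So u_{288} = u_{1 + ((288-1) mod 24)} = u_{24} = 1.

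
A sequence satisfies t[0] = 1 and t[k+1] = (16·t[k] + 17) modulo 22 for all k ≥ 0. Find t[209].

Computing terms: t[0] = 1; t[1] = 11; t[2] = 17; t[3] = 3; t[4] = 21; t[5] = 1.
Since t[5] = t[0] = 1, the sequence is periodic with period 5.
So t[209] = t[0 + ((209-0) mod 5)] = t[4] = 21.

21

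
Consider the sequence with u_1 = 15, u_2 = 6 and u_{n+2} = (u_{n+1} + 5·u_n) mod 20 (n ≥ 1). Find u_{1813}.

11

Computing terms: u_1 = 15, u_2 = 6, u_3 = 1, u_4 = 11, u_5 = 16, u_6 = 11, u_7 = 11, u_8 = 6, u_9 = 1.
Since (u_8, u_9) = (u_2, u_3) = (6, 1) (two consecutive terms determine the rest), the sequence is eventually periodic: after a pre-period of length 1 it cycles with period 6.
For n ≥ 2, u_n depends only on (n - 2) mod 6. (1813 - 2) mod 6 = 5, so u_{1813} = u_7 = 11.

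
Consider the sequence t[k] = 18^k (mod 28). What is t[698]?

Listing terms: t[1] = 18; t[2] = 16; t[3] = 8; t[4] = 4; t[5] = 16.
Since t[5] = t[2] = 16, the sequence is eventually periodic: after a pre-period of length 1 it cycles with period 3.
For k ≥ 2, t[k] depends only on (k - 2) mod 3. (698 - 2) mod 3 = 0, so t[698] = t[2] = 16.

16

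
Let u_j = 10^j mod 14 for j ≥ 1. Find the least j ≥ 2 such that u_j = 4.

Listing terms: u_1 = 10, u_2 = 2, u_3 = 6, u_4 = 4, u_5 = 12, u_6 = 8, u_7 = 10.
Since u_7 = u_1 = 10, the sequence is periodic with period 6.
The value 4 first appears (with j ≥ 2) at u_4.

4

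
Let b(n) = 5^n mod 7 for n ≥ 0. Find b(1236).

We have b(0) = 1,  b(1) = 5,  b(2) = 4,  b(3) = 6,  b(4) = 2,  b(5) = 3,  b(6) = 1.
Since b(6) = b(0) = 1, the sequence is periodic with period 6.
So b(1236) = b(0 + ((1236-0) mod 6)) = b(0) = 1.

1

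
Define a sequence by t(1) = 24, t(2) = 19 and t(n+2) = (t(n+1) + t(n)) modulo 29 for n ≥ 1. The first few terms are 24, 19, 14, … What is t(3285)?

We have t(1) = 24, t(2) = 19, t(3) = 14, t(4) = 4, t(5) = 18, t(6) = 22, t(7) = 11, t(8) = 4, t(9) = 15, t(10) = 19, t(11) = 5, t(12) = 24, t(13) = 0, t(14) = 24, t(15) = 24, t(16) = 19.
Since (t(15), t(16)) = (t(1), t(2)) = (24, 19) (two consecutive terms determine the rest), the sequence is periodic with period 14.
(3285 - 1) mod 14 = 8, so t(3285) = t(9) = 15.

15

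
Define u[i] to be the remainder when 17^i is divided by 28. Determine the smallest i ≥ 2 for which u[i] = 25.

Listing terms: u[1] = 17,  u[2] = 9,  u[3] = 13,  u[4] = 25,  u[5] = 5,  u[6] = 1,  u[7] = 17.
Since u[7] = u[1] = 17, the sequence is periodic with period 6.
The value 25 first appears (with i ≥ 2) at u[4].

4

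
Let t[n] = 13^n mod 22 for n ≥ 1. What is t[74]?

5

We have t[1] = 13,  t[2] = 15,  t[3] = 19,  t[4] = 5,  t[5] = 21,  t[6] = 9,  t[7] = 7,  t[8] = 3,  t[9] = 17,  t[10] = 1,  t[11] = 13.
Since t[11] = t[1] = 13, the sequence is periodic with period 10.
So t[74] = t[1 + ((74-1) mod 10)] = t[4] = 5.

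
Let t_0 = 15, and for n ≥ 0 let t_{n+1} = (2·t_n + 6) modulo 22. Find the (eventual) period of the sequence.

Computing terms: t_0 = 15; t_1 = 14; t_2 = 12; t_3 = 8; t_4 = 0; t_5 = 6; t_6 = 18; t_7 = 20; t_8 = 2; t_9 = 10; t_{10} = 4; t_{11} = 14.
Since t_{11} = t_1 = 14, the sequence is eventually periodic: after a pre-period of length 1 it cycles with period 10.

10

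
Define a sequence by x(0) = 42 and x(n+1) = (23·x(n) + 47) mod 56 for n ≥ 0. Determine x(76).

Computing terms: x(0) = 42; x(1) = 5; x(2) = 50; x(3) = 21; x(4) = 26; x(5) = 29; x(6) = 42.
Since x(6) = x(0) = 42, the sequence is periodic with period 6.
(76 - 0) mod 6 = 4, so x(76) = x(4) = 26.

26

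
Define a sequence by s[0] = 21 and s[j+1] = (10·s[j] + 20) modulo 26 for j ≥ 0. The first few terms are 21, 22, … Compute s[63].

s[0] = 21, s[1] = 22, s[2] = 6, s[3] = 2, s[4] = 14, s[5] = 4, s[6] = 8, s[7] = 22.
Since s[7] = s[1] = 22, the sequence is eventually periodic: after a pre-period of length 1 it cycles with period 6.
For j ≥ 1, s[j] depends only on (j - 1) mod 6. (63 - 1) mod 6 = 2, so s[63] = s[3] = 2.

2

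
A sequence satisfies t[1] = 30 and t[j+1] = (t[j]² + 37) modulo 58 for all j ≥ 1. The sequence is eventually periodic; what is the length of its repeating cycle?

Listing terms: t[1] = 30; t[2] = 9; t[3] = 2; t[4] = 41; t[5] = 36; t[6] = 57; t[7] = 38; t[8] = 31; t[9] = 12; t[10] = 7; t[11] = 28; t[12] = 9.
Since t[12] = t[2] = 9, the sequence is eventually periodic: after a pre-period of length 1 it cycles with period 10.

10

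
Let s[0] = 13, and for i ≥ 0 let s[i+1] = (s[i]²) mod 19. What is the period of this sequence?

6

s[0] = 13, s[1] = 17, s[2] = 4, s[3] = 16, s[4] = 9, s[5] = 5, s[6] = 6, s[7] = 17.
Since s[7] = s[1] = 17, the sequence is eventually periodic: after a pre-period of length 1 it cycles with period 6.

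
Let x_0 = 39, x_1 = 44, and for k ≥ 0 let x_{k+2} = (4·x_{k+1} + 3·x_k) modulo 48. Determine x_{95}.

Listing terms: x_0 = 39; x_1 = 44; x_2 = 5; x_3 = 8; x_4 = 47; x_5 = 20; x_6 = 29; x_7 = 32; x_8 = 23; x_9 = 44; x_{10} = 5.
Since (x_9, x_{10}) = (x_1, x_2) = (44, 5) (two consecutive terms determine the rest), the sequence is eventually periodic: after a pre-period of length 1 it cycles with period 8.
For k ≥ 1, x_k depends only on (k - 1) mod 8. (95 - 1) mod 8 = 6, so x_{95} = x_7 = 32.

32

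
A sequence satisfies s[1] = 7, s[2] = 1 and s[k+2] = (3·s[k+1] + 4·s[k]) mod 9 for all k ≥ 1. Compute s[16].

7

We have s[1] = 7, s[2] = 1, s[3] = 4, s[4] = 7, s[5] = 1.
Since (s[4], s[5]) = (s[1], s[2]) = (7, 1) (two consecutive terms determine the rest), the sequence is periodic with period 3.
So s[16] = s[1 + ((16-1) mod 3)] = s[1] = 7.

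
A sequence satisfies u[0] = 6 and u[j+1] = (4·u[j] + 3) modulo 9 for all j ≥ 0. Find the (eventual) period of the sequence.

Computing terms: u[0] = 6; u[1] = 0; u[2] = 3; u[3] = 6.
The sequence repeats with period 3.

3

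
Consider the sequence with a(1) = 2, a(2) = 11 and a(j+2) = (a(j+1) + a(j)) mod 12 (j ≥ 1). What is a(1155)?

Computing terms: a(1) = 2,  a(2) = 11,  a(3) = 1,  a(4) = 0,  a(5) = 1,  a(6) = 1,  a(7) = 2,  a(8) = 3,  a(9) = 5,  a(10) = 8,  a(11) = 1,  a(12) = 9,  a(13) = 10,  a(14) = 7,  a(15) = 5,  a(16) = 0,  a(17) = 5,  a(18) = 5,  a(19) = 10,  a(20) = 3,  a(21) = 1,  a(22) = 4,  a(23) = 5,  a(24) = 9,  a(25) = 2,  a(26) = 11.
The sequence repeats with period 24.
(1155 - 1) mod 24 = 2, so a(1155) = a(3) = 1.

1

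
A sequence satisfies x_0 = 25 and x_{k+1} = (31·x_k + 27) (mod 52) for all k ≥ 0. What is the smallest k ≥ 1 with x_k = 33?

We have x_0 = 25, x_1 = 22, x_2 = 33, x_3 = 10, x_4 = 25.
Since x_4 = x_0 = 25, the sequence is periodic with period 4.
The value 33 first appears (with k ≥ 1) at x_2.

2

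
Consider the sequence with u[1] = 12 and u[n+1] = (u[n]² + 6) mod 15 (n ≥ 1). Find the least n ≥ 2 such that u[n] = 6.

3

Listing terms: u[1] = 12,  u[2] = 0,  u[3] = 6,  u[4] = 12.
Since u[4] = u[1] = 12, the sequence is periodic with period 3.
The value 6 first appears (with n ≥ 2) at u[3].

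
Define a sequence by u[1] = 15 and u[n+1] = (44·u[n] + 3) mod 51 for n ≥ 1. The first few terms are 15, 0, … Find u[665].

24

We have u[1] = 15,  u[2] = 0,  u[3] = 3,  u[4] = 33,  u[5] = 27,  u[6] = 18,  u[7] = 30,  u[8] = 48,  u[9] = 24,  u[10] = 39,  u[11] = 36,  u[12] = 6,  u[13] = 12,  u[14] = 21,  u[15] = 9,  u[16] = 42,  u[17] = 15.
The sequence repeats with period 16.
(665 - 1) mod 16 = 8, so u[665] = u[9] = 24.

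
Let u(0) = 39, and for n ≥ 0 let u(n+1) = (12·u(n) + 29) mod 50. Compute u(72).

29

Listing terms: u(0) = 39; u(1) = 47; u(2) = 43; u(3) = 45; u(4) = 19; u(5) = 7; u(6) = 13; u(7) = 35; u(8) = 49; u(9) = 17; u(10) = 33; u(11) = 25; u(12) = 29; u(13) = 27; u(14) = 3; u(15) = 15; u(16) = 9; u(17) = 37; u(18) = 23; u(19) = 5; u(20) = 39.
The sequence repeats with period 20.
(72 - 0) mod 20 = 12, so u(72) = u(12) = 29.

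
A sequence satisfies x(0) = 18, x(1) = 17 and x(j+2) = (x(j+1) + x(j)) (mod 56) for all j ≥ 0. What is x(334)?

19

x(0) = 18,  x(1) = 17,  x(2) = 35,  x(3) = 52,  x(4) = 31,  x(5) = 27,  x(6) = 2,  x(7) = 29,  x(8) = 31,  x(9) = 4,  x(10) = 35,  x(11) = 39,  x(12) = 18,  x(13) = 1,  x(14) = 19,  x(15) = 20,  x(16) = 39,  x(17) = 3,  x(18) = 42,  x(19) = 45,  x(20) = 31,  x(21) = 20,  x(22) = 51,  x(23) = 15,  x(24) = 10,  x(25) = 25,  x(26) = 35,  x(27) = 4,  x(28) = 39,  x(29) = 43,  x(30) = 26,  x(31) = 13,  x(32) = 39,  x(33) = 52,  x(34) = 35,  x(35) = 31,  x(36) = 10,  x(37) = 41,  x(38) = 51,  x(39) = 36,  x(40) = 31,  x(41) = 11,  x(42) = 42,  x(43) = 53,  x(44) = 39,  x(45) = 36,  x(46) = 19,  x(47) = 55,  x(48) = 18,  x(49) = 17.
The sequence repeats with period 48.
So x(334) = x(0 + ((334-0) mod 48)) = x(46) = 19.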